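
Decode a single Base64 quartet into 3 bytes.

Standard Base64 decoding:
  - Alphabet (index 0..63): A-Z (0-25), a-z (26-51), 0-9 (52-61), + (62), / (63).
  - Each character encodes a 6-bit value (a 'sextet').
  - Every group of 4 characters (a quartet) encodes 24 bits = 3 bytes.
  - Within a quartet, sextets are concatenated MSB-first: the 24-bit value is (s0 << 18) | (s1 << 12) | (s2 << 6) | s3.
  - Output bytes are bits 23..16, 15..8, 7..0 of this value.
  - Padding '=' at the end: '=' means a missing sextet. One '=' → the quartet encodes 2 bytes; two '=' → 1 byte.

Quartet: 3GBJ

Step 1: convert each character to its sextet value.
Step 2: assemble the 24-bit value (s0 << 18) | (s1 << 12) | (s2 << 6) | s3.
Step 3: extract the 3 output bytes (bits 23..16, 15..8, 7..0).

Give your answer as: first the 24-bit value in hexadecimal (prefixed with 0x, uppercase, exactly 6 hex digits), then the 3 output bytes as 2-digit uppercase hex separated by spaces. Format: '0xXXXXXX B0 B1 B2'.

Sextets: 3=55, G=6, B=1, J=9
24-bit: (55<<18) | (6<<12) | (1<<6) | 9
      = 0xDC0000 | 0x006000 | 0x000040 | 0x000009
      = 0xDC6049
Bytes: (v>>16)&0xFF=DC, (v>>8)&0xFF=60, v&0xFF=49

Answer: 0xDC6049 DC 60 49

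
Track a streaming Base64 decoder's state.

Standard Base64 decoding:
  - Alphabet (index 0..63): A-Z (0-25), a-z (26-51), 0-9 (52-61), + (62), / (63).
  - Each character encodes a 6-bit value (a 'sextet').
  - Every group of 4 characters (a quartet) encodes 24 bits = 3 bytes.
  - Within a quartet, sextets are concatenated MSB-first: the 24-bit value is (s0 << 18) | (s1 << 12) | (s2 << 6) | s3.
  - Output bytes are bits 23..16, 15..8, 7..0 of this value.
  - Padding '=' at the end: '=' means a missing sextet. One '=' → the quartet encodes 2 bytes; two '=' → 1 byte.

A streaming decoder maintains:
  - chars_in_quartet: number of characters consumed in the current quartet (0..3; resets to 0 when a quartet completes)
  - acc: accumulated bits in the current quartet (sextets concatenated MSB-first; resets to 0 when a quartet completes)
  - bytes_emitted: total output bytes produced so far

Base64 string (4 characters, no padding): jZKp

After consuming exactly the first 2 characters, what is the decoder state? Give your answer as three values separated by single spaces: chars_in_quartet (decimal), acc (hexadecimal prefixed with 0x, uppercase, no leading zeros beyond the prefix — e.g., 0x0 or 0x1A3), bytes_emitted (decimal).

Answer: 2 0x8D9 0

Derivation:
After char 0 ('j'=35): chars_in_quartet=1 acc=0x23 bytes_emitted=0
After char 1 ('Z'=25): chars_in_quartet=2 acc=0x8D9 bytes_emitted=0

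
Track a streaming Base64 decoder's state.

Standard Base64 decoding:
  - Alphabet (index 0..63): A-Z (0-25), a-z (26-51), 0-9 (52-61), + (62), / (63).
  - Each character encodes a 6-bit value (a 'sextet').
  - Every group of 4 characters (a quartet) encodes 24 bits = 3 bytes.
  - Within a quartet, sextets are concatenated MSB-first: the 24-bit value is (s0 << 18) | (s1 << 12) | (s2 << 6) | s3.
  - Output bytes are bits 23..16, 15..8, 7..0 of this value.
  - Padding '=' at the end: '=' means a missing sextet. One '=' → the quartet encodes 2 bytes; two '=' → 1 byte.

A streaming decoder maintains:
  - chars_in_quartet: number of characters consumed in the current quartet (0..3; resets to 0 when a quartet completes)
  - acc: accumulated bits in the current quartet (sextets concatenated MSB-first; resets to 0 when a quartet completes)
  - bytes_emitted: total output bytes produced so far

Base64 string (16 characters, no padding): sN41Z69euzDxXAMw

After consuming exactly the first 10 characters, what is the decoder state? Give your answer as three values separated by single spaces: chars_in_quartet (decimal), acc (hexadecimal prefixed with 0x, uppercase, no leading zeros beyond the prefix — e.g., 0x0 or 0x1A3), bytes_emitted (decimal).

After char 0 ('s'=44): chars_in_quartet=1 acc=0x2C bytes_emitted=0
After char 1 ('N'=13): chars_in_quartet=2 acc=0xB0D bytes_emitted=0
After char 2 ('4'=56): chars_in_quartet=3 acc=0x2C378 bytes_emitted=0
After char 3 ('1'=53): chars_in_quartet=4 acc=0xB0DE35 -> emit B0 DE 35, reset; bytes_emitted=3
After char 4 ('Z'=25): chars_in_quartet=1 acc=0x19 bytes_emitted=3
After char 5 ('6'=58): chars_in_quartet=2 acc=0x67A bytes_emitted=3
After char 6 ('9'=61): chars_in_quartet=3 acc=0x19EBD bytes_emitted=3
After char 7 ('e'=30): chars_in_quartet=4 acc=0x67AF5E -> emit 67 AF 5E, reset; bytes_emitted=6
After char 8 ('u'=46): chars_in_quartet=1 acc=0x2E bytes_emitted=6
After char 9 ('z'=51): chars_in_quartet=2 acc=0xBB3 bytes_emitted=6

Answer: 2 0xBB3 6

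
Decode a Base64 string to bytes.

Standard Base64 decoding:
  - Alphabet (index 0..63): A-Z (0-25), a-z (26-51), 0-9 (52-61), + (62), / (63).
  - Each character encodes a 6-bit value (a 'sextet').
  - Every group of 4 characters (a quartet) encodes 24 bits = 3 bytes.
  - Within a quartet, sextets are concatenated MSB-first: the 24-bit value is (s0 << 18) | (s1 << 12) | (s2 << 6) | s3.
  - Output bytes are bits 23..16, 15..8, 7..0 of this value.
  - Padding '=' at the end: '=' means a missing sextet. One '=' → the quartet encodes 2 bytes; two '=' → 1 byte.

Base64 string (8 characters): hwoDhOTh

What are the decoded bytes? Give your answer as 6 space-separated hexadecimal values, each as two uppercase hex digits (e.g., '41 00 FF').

After char 0 ('h'=33): chars_in_quartet=1 acc=0x21 bytes_emitted=0
After char 1 ('w'=48): chars_in_quartet=2 acc=0x870 bytes_emitted=0
After char 2 ('o'=40): chars_in_quartet=3 acc=0x21C28 bytes_emitted=0
After char 3 ('D'=3): chars_in_quartet=4 acc=0x870A03 -> emit 87 0A 03, reset; bytes_emitted=3
After char 4 ('h'=33): chars_in_quartet=1 acc=0x21 bytes_emitted=3
After char 5 ('O'=14): chars_in_quartet=2 acc=0x84E bytes_emitted=3
After char 6 ('T'=19): chars_in_quartet=3 acc=0x21393 bytes_emitted=3
After char 7 ('h'=33): chars_in_quartet=4 acc=0x84E4E1 -> emit 84 E4 E1, reset; bytes_emitted=6

Answer: 87 0A 03 84 E4 E1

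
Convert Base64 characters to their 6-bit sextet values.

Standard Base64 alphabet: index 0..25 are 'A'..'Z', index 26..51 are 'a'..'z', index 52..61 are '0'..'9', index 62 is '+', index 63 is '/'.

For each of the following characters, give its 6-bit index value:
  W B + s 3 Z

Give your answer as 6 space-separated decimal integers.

'W': A..Z range, ord('W') − ord('A') = 22
'B': A..Z range, ord('B') − ord('A') = 1
'+': index 62
's': a..z range, 26 + ord('s') − ord('a') = 44
'3': 0..9 range, 52 + ord('3') − ord('0') = 55
'Z': A..Z range, ord('Z') − ord('A') = 25

Answer: 22 1 62 44 55 25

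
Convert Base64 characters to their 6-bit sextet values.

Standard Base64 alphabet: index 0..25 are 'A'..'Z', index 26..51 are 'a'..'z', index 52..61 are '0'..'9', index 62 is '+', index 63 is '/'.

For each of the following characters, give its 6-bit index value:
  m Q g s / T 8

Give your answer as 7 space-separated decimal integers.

'm': a..z range, 26 + ord('m') − ord('a') = 38
'Q': A..Z range, ord('Q') − ord('A') = 16
'g': a..z range, 26 + ord('g') − ord('a') = 32
's': a..z range, 26 + ord('s') − ord('a') = 44
'/': index 63
'T': A..Z range, ord('T') − ord('A') = 19
'8': 0..9 range, 52 + ord('8') − ord('0') = 60

Answer: 38 16 32 44 63 19 60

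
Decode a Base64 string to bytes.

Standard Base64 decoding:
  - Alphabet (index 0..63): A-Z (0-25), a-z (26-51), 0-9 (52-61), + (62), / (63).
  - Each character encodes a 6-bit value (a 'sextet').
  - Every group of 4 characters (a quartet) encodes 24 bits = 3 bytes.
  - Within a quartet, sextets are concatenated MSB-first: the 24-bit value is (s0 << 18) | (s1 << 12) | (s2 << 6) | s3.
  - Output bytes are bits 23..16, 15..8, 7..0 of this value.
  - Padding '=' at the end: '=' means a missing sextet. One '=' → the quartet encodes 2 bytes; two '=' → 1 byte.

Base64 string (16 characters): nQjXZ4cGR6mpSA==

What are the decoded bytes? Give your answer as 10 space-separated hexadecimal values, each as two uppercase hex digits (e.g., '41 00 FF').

After char 0 ('n'=39): chars_in_quartet=1 acc=0x27 bytes_emitted=0
After char 1 ('Q'=16): chars_in_quartet=2 acc=0x9D0 bytes_emitted=0
After char 2 ('j'=35): chars_in_quartet=3 acc=0x27423 bytes_emitted=0
After char 3 ('X'=23): chars_in_quartet=4 acc=0x9D08D7 -> emit 9D 08 D7, reset; bytes_emitted=3
After char 4 ('Z'=25): chars_in_quartet=1 acc=0x19 bytes_emitted=3
After char 5 ('4'=56): chars_in_quartet=2 acc=0x678 bytes_emitted=3
After char 6 ('c'=28): chars_in_quartet=3 acc=0x19E1C bytes_emitted=3
After char 7 ('G'=6): chars_in_quartet=4 acc=0x678706 -> emit 67 87 06, reset; bytes_emitted=6
After char 8 ('R'=17): chars_in_quartet=1 acc=0x11 bytes_emitted=6
After char 9 ('6'=58): chars_in_quartet=2 acc=0x47A bytes_emitted=6
After char 10 ('m'=38): chars_in_quartet=3 acc=0x11EA6 bytes_emitted=6
After char 11 ('p'=41): chars_in_quartet=4 acc=0x47A9A9 -> emit 47 A9 A9, reset; bytes_emitted=9
After char 12 ('S'=18): chars_in_quartet=1 acc=0x12 bytes_emitted=9
After char 13 ('A'=0): chars_in_quartet=2 acc=0x480 bytes_emitted=9
Padding '==': partial quartet acc=0x480 -> emit 48; bytes_emitted=10

Answer: 9D 08 D7 67 87 06 47 A9 A9 48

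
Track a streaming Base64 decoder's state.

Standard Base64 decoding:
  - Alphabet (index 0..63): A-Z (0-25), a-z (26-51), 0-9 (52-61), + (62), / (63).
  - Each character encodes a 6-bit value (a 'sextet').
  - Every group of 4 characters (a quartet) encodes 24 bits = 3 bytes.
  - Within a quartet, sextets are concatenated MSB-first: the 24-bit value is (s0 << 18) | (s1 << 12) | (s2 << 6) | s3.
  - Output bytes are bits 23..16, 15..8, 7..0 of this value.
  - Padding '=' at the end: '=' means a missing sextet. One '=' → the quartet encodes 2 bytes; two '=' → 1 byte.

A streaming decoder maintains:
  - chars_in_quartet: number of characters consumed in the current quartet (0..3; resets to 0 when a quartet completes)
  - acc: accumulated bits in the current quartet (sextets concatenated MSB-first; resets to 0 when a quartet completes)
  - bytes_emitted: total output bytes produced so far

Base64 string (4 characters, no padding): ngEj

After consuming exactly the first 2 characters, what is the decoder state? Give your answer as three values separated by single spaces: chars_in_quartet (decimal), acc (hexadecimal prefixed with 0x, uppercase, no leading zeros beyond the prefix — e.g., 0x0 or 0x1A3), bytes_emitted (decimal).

After char 0 ('n'=39): chars_in_quartet=1 acc=0x27 bytes_emitted=0
After char 1 ('g'=32): chars_in_quartet=2 acc=0x9E0 bytes_emitted=0

Answer: 2 0x9E0 0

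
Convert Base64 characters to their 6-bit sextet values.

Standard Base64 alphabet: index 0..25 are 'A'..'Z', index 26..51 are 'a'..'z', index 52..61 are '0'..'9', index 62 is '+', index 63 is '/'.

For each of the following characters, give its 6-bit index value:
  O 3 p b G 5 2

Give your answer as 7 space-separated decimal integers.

'O': A..Z range, ord('O') − ord('A') = 14
'3': 0..9 range, 52 + ord('3') − ord('0') = 55
'p': a..z range, 26 + ord('p') − ord('a') = 41
'b': a..z range, 26 + ord('b') − ord('a') = 27
'G': A..Z range, ord('G') − ord('A') = 6
'5': 0..9 range, 52 + ord('5') − ord('0') = 57
'2': 0..9 range, 52 + ord('2') − ord('0') = 54

Answer: 14 55 41 27 6 57 54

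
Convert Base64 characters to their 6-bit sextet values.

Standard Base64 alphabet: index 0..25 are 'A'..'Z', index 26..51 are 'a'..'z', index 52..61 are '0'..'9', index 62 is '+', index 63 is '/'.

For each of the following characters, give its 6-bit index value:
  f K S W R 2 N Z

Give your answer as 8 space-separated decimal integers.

'f': a..z range, 26 + ord('f') − ord('a') = 31
'K': A..Z range, ord('K') − ord('A') = 10
'S': A..Z range, ord('S') − ord('A') = 18
'W': A..Z range, ord('W') − ord('A') = 22
'R': A..Z range, ord('R') − ord('A') = 17
'2': 0..9 range, 52 + ord('2') − ord('0') = 54
'N': A..Z range, ord('N') − ord('A') = 13
'Z': A..Z range, ord('Z') − ord('A') = 25

Answer: 31 10 18 22 17 54 13 25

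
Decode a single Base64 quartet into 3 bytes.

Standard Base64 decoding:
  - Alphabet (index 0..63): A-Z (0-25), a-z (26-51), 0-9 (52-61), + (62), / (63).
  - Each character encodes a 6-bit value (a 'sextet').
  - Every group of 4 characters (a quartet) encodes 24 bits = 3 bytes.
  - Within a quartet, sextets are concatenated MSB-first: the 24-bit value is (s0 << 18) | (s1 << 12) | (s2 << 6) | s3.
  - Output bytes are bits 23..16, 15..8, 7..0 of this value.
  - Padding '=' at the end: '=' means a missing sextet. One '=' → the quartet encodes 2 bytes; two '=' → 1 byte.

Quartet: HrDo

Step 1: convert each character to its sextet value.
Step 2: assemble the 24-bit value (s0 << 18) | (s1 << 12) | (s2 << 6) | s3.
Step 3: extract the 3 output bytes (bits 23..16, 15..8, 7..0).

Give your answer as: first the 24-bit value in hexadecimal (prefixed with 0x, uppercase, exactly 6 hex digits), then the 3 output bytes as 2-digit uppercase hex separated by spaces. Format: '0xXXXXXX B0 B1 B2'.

Answer: 0x1EB0E8 1E B0 E8

Derivation:
Sextets: H=7, r=43, D=3, o=40
24-bit: (7<<18) | (43<<12) | (3<<6) | 40
      = 0x1C0000 | 0x02B000 | 0x0000C0 | 0x000028
      = 0x1EB0E8
Bytes: (v>>16)&0xFF=1E, (v>>8)&0xFF=B0, v&0xFF=E8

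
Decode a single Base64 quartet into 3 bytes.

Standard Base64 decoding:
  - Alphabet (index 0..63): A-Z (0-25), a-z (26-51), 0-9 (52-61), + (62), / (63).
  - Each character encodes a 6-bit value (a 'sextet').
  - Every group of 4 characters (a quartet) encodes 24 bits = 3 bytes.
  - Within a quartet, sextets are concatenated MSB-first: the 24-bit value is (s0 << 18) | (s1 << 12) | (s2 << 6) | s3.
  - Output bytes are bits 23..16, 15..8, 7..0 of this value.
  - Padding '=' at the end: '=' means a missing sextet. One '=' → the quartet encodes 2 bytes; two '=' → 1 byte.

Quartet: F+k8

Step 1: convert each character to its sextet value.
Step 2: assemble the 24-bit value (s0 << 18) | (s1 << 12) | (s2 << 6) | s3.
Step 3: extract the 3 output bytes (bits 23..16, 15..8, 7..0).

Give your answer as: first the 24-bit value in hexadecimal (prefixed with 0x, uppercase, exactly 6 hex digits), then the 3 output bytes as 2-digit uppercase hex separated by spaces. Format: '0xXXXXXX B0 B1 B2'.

Sextets: F=5, +=62, k=36, 8=60
24-bit: (5<<18) | (62<<12) | (36<<6) | 60
      = 0x140000 | 0x03E000 | 0x000900 | 0x00003C
      = 0x17E93C
Bytes: (v>>16)&0xFF=17, (v>>8)&0xFF=E9, v&0xFF=3C

Answer: 0x17E93C 17 E9 3C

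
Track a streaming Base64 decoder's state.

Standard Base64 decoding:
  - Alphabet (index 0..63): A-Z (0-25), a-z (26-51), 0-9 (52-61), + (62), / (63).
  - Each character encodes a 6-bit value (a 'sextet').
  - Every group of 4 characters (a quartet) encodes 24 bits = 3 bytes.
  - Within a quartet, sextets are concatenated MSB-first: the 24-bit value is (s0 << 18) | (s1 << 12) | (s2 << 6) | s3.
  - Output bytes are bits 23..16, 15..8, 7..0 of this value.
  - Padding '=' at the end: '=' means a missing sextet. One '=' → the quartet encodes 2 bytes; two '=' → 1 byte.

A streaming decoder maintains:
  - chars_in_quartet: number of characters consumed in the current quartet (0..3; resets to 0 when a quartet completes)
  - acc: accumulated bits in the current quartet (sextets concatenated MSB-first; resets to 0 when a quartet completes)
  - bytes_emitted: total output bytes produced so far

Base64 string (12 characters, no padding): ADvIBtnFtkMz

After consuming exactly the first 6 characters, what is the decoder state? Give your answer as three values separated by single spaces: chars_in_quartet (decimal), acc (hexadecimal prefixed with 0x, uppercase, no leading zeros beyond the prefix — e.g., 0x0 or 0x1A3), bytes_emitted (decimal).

After char 0 ('A'=0): chars_in_quartet=1 acc=0x0 bytes_emitted=0
After char 1 ('D'=3): chars_in_quartet=2 acc=0x3 bytes_emitted=0
After char 2 ('v'=47): chars_in_quartet=3 acc=0xEF bytes_emitted=0
After char 3 ('I'=8): chars_in_quartet=4 acc=0x3BC8 -> emit 00 3B C8, reset; bytes_emitted=3
After char 4 ('B'=1): chars_in_quartet=1 acc=0x1 bytes_emitted=3
After char 5 ('t'=45): chars_in_quartet=2 acc=0x6D bytes_emitted=3

Answer: 2 0x6D 3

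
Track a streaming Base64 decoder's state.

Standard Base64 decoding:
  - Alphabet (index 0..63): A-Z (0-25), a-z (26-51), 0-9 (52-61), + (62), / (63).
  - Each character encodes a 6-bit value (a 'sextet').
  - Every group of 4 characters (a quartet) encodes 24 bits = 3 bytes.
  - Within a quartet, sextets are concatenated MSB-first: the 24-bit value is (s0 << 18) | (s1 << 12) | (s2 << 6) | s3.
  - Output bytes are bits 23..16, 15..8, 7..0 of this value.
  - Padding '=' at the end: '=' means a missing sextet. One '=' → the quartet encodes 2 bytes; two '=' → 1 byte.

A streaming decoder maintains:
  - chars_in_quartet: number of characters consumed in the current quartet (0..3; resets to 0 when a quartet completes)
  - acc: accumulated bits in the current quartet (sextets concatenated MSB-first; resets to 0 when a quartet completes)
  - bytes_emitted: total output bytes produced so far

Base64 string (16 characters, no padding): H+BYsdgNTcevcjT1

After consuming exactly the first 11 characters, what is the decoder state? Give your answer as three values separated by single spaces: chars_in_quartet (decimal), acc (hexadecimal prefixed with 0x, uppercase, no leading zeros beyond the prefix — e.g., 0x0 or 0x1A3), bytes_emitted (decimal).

Answer: 3 0x1371E 6

Derivation:
After char 0 ('H'=7): chars_in_quartet=1 acc=0x7 bytes_emitted=0
After char 1 ('+'=62): chars_in_quartet=2 acc=0x1FE bytes_emitted=0
After char 2 ('B'=1): chars_in_quartet=3 acc=0x7F81 bytes_emitted=0
After char 3 ('Y'=24): chars_in_quartet=4 acc=0x1FE058 -> emit 1F E0 58, reset; bytes_emitted=3
After char 4 ('s'=44): chars_in_quartet=1 acc=0x2C bytes_emitted=3
After char 5 ('d'=29): chars_in_quartet=2 acc=0xB1D bytes_emitted=3
After char 6 ('g'=32): chars_in_quartet=3 acc=0x2C760 bytes_emitted=3
After char 7 ('N'=13): chars_in_quartet=4 acc=0xB1D80D -> emit B1 D8 0D, reset; bytes_emitted=6
After char 8 ('T'=19): chars_in_quartet=1 acc=0x13 bytes_emitted=6
After char 9 ('c'=28): chars_in_quartet=2 acc=0x4DC bytes_emitted=6
After char 10 ('e'=30): chars_in_quartet=3 acc=0x1371E bytes_emitted=6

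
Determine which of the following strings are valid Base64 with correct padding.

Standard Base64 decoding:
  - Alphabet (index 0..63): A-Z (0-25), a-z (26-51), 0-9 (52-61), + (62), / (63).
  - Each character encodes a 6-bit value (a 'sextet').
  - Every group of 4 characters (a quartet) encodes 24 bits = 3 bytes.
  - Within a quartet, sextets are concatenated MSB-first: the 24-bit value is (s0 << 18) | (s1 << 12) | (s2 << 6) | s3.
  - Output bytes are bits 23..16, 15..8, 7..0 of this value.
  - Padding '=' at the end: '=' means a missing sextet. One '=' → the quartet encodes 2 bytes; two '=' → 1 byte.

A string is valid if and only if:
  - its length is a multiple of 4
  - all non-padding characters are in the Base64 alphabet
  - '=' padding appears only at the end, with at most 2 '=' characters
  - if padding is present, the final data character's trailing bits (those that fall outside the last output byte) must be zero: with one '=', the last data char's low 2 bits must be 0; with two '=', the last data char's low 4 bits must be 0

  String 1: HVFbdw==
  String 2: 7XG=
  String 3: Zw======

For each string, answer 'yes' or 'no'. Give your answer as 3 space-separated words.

String 1: 'HVFbdw==' → valid
String 2: '7XG=' → invalid (bad trailing bits)
String 3: 'Zw======' → invalid (6 pad chars (max 2))

Answer: yes no no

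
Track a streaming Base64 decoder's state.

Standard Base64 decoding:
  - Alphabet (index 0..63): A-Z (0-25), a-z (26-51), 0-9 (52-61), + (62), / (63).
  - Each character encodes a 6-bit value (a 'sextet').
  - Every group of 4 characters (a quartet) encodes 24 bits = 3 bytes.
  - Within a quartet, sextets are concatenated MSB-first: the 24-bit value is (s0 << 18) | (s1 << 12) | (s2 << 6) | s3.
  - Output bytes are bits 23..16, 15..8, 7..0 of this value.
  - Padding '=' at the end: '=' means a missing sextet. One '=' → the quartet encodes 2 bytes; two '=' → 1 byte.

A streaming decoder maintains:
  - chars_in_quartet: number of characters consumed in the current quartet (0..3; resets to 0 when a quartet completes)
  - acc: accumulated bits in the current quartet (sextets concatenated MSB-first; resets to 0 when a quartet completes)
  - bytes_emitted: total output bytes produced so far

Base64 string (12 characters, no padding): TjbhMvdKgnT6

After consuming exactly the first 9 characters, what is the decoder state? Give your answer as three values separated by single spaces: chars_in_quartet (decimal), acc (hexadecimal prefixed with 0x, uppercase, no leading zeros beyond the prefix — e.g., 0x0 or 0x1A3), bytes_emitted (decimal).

After char 0 ('T'=19): chars_in_quartet=1 acc=0x13 bytes_emitted=0
After char 1 ('j'=35): chars_in_quartet=2 acc=0x4E3 bytes_emitted=0
After char 2 ('b'=27): chars_in_quartet=3 acc=0x138DB bytes_emitted=0
After char 3 ('h'=33): chars_in_quartet=4 acc=0x4E36E1 -> emit 4E 36 E1, reset; bytes_emitted=3
After char 4 ('M'=12): chars_in_quartet=1 acc=0xC bytes_emitted=3
After char 5 ('v'=47): chars_in_quartet=2 acc=0x32F bytes_emitted=3
After char 6 ('d'=29): chars_in_quartet=3 acc=0xCBDD bytes_emitted=3
After char 7 ('K'=10): chars_in_quartet=4 acc=0x32F74A -> emit 32 F7 4A, reset; bytes_emitted=6
After char 8 ('g'=32): chars_in_quartet=1 acc=0x20 bytes_emitted=6

Answer: 1 0x20 6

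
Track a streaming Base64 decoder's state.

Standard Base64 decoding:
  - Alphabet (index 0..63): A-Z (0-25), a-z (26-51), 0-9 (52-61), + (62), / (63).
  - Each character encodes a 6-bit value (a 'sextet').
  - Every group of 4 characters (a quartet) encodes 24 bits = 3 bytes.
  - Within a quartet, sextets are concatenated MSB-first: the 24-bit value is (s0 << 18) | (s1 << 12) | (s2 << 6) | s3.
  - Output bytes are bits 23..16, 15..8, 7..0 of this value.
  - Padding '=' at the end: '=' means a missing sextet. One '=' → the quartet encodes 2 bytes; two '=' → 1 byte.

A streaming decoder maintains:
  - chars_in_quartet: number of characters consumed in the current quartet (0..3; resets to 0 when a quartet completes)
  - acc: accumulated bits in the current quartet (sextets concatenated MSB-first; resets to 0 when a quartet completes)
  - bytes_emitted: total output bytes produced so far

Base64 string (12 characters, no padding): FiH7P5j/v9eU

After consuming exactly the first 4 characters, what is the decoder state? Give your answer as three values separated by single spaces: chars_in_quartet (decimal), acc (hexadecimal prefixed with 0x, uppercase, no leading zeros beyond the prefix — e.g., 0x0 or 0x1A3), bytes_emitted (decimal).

After char 0 ('F'=5): chars_in_quartet=1 acc=0x5 bytes_emitted=0
After char 1 ('i'=34): chars_in_quartet=2 acc=0x162 bytes_emitted=0
After char 2 ('H'=7): chars_in_quartet=3 acc=0x5887 bytes_emitted=0
After char 3 ('7'=59): chars_in_quartet=4 acc=0x1621FB -> emit 16 21 FB, reset; bytes_emitted=3

Answer: 0 0x0 3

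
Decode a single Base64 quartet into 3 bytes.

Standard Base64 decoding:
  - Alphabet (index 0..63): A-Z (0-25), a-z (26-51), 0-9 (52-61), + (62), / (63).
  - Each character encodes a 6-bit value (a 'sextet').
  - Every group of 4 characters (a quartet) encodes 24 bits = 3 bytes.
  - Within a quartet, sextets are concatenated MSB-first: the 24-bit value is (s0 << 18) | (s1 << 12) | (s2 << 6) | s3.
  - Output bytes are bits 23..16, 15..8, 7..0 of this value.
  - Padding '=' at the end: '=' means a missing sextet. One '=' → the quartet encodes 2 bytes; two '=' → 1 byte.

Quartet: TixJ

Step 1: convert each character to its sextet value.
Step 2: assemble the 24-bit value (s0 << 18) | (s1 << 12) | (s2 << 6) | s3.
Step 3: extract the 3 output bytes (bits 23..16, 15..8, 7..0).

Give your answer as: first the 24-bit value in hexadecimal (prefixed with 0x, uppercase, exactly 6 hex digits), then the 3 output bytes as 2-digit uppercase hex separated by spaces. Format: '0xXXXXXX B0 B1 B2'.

Answer: 0x4E2C49 4E 2C 49

Derivation:
Sextets: T=19, i=34, x=49, J=9
24-bit: (19<<18) | (34<<12) | (49<<6) | 9
      = 0x4C0000 | 0x022000 | 0x000C40 | 0x000009
      = 0x4E2C49
Bytes: (v>>16)&0xFF=4E, (v>>8)&0xFF=2C, v&0xFF=49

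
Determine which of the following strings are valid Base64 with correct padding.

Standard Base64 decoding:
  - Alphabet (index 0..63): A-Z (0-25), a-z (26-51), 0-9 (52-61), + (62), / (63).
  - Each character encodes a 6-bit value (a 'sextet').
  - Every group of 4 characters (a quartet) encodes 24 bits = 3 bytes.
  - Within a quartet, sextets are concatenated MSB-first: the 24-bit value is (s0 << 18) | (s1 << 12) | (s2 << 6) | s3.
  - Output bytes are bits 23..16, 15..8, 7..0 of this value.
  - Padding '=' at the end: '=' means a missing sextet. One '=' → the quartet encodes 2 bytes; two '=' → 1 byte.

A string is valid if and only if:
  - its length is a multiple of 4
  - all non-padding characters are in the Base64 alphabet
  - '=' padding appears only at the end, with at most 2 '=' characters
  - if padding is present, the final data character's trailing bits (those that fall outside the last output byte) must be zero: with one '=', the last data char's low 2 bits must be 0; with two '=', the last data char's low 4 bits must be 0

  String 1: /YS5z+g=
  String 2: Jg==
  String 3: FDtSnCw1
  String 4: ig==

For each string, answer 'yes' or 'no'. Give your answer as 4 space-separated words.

String 1: '/YS5z+g=' → valid
String 2: 'Jg==' → valid
String 3: 'FDtSnCw1' → valid
String 4: 'ig==' → valid

Answer: yes yes yes yes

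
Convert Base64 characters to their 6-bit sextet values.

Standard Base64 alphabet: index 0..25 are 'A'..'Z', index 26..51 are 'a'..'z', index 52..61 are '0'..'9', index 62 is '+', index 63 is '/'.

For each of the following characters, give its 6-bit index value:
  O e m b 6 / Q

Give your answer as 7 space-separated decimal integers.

Answer: 14 30 38 27 58 63 16

Derivation:
'O': A..Z range, ord('O') − ord('A') = 14
'e': a..z range, 26 + ord('e') − ord('a') = 30
'm': a..z range, 26 + ord('m') − ord('a') = 38
'b': a..z range, 26 + ord('b') − ord('a') = 27
'6': 0..9 range, 52 + ord('6') − ord('0') = 58
'/': index 63
'Q': A..Z range, ord('Q') − ord('A') = 16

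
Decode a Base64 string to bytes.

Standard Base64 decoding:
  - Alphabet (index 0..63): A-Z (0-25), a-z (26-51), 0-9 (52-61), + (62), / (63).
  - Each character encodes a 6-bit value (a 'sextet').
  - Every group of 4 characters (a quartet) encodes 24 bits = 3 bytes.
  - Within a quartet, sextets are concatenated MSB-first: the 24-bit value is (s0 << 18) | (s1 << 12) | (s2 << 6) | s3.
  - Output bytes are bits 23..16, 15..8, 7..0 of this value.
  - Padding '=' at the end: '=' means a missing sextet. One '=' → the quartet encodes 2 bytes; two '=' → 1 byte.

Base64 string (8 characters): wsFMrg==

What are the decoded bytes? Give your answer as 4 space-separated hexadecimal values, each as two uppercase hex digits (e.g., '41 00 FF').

Answer: C2 C1 4C AE

Derivation:
After char 0 ('w'=48): chars_in_quartet=1 acc=0x30 bytes_emitted=0
After char 1 ('s'=44): chars_in_quartet=2 acc=0xC2C bytes_emitted=0
After char 2 ('F'=5): chars_in_quartet=3 acc=0x30B05 bytes_emitted=0
After char 3 ('M'=12): chars_in_quartet=4 acc=0xC2C14C -> emit C2 C1 4C, reset; bytes_emitted=3
After char 4 ('r'=43): chars_in_quartet=1 acc=0x2B bytes_emitted=3
After char 5 ('g'=32): chars_in_quartet=2 acc=0xAE0 bytes_emitted=3
Padding '==': partial quartet acc=0xAE0 -> emit AE; bytes_emitted=4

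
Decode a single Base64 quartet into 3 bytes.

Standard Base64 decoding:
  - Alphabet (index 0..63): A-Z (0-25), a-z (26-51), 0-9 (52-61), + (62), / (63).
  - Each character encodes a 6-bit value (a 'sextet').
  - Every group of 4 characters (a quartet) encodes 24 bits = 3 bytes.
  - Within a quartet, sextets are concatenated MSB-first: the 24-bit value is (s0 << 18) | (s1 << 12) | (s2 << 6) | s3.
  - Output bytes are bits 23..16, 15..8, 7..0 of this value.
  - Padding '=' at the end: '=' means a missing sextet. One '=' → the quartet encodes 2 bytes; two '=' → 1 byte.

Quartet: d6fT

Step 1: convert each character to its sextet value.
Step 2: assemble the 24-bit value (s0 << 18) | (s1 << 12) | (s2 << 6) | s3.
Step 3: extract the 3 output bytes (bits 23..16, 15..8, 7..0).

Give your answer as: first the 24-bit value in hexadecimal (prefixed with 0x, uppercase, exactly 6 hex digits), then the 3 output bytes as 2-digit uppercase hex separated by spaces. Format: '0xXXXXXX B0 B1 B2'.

Answer: 0x77A7D3 77 A7 D3

Derivation:
Sextets: d=29, 6=58, f=31, T=19
24-bit: (29<<18) | (58<<12) | (31<<6) | 19
      = 0x740000 | 0x03A000 | 0x0007C0 | 0x000013
      = 0x77A7D3
Bytes: (v>>16)&0xFF=77, (v>>8)&0xFF=A7, v&0xFF=D3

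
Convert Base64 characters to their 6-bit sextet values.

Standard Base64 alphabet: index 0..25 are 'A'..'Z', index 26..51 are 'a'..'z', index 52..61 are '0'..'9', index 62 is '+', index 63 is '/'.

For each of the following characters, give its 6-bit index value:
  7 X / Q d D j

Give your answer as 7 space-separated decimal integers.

'7': 0..9 range, 52 + ord('7') − ord('0') = 59
'X': A..Z range, ord('X') − ord('A') = 23
'/': index 63
'Q': A..Z range, ord('Q') − ord('A') = 16
'd': a..z range, 26 + ord('d') − ord('a') = 29
'D': A..Z range, ord('D') − ord('A') = 3
'j': a..z range, 26 + ord('j') − ord('a') = 35

Answer: 59 23 63 16 29 3 35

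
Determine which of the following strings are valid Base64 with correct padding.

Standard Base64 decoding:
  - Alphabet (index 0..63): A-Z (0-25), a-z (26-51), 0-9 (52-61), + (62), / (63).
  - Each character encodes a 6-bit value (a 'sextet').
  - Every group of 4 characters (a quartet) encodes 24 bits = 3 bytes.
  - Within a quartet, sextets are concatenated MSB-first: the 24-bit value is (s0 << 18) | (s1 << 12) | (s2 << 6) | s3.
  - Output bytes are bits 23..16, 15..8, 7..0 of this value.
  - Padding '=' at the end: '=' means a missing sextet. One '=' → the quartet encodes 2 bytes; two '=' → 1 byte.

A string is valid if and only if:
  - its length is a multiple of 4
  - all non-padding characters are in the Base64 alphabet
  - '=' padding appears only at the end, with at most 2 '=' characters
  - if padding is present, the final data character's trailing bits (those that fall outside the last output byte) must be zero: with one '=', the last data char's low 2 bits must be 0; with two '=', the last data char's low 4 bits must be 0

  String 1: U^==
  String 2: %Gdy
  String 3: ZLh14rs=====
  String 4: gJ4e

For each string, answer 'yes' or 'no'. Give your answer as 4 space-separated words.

String 1: 'U^==' → invalid (bad char(s): ['^'])
String 2: '%Gdy' → invalid (bad char(s): ['%'])
String 3: 'ZLh14rs=====' → invalid (5 pad chars (max 2))
String 4: 'gJ4e' → valid

Answer: no no no yes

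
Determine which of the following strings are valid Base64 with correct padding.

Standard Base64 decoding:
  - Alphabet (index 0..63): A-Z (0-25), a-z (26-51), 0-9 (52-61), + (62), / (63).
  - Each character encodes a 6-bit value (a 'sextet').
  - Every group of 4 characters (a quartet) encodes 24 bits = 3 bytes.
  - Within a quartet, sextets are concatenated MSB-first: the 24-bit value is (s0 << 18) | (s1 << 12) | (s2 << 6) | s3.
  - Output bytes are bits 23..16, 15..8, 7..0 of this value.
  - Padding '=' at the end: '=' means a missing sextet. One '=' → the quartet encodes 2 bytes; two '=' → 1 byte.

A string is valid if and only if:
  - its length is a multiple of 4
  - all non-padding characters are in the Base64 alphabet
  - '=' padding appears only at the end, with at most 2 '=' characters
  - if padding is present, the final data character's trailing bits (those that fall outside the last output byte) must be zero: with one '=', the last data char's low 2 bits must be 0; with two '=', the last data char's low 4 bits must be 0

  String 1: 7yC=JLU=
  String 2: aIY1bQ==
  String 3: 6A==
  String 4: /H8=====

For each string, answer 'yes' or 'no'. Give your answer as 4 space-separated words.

Answer: no yes yes no

Derivation:
String 1: '7yC=JLU=' → invalid (bad char(s): ['=']; '=' in middle)
String 2: 'aIY1bQ==' → valid
String 3: '6A==' → valid
String 4: '/H8=====' → invalid (5 pad chars (max 2))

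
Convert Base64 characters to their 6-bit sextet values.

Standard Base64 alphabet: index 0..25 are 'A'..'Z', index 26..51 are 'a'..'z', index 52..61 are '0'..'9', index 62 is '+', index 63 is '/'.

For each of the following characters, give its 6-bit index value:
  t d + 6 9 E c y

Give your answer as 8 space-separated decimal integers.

't': a..z range, 26 + ord('t') − ord('a') = 45
'd': a..z range, 26 + ord('d') − ord('a') = 29
'+': index 62
'6': 0..9 range, 52 + ord('6') − ord('0') = 58
'9': 0..9 range, 52 + ord('9') − ord('0') = 61
'E': A..Z range, ord('E') − ord('A') = 4
'c': a..z range, 26 + ord('c') − ord('a') = 28
'y': a..z range, 26 + ord('y') − ord('a') = 50

Answer: 45 29 62 58 61 4 28 50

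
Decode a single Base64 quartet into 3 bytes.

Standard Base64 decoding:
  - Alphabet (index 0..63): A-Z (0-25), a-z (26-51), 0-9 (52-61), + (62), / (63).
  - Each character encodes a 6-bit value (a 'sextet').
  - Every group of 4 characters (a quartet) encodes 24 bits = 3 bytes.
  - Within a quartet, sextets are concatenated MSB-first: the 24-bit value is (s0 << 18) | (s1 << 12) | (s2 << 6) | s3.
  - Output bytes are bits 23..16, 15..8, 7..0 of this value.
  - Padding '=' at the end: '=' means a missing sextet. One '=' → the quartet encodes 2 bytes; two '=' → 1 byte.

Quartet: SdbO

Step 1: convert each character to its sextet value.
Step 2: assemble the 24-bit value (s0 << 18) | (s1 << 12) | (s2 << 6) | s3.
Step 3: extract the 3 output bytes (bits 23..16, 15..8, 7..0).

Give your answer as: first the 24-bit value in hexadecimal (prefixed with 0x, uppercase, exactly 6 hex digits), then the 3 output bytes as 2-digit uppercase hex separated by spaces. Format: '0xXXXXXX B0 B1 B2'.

Answer: 0x49D6CE 49 D6 CE

Derivation:
Sextets: S=18, d=29, b=27, O=14
24-bit: (18<<18) | (29<<12) | (27<<6) | 14
      = 0x480000 | 0x01D000 | 0x0006C0 | 0x00000E
      = 0x49D6CE
Bytes: (v>>16)&0xFF=49, (v>>8)&0xFF=D6, v&0xFF=CE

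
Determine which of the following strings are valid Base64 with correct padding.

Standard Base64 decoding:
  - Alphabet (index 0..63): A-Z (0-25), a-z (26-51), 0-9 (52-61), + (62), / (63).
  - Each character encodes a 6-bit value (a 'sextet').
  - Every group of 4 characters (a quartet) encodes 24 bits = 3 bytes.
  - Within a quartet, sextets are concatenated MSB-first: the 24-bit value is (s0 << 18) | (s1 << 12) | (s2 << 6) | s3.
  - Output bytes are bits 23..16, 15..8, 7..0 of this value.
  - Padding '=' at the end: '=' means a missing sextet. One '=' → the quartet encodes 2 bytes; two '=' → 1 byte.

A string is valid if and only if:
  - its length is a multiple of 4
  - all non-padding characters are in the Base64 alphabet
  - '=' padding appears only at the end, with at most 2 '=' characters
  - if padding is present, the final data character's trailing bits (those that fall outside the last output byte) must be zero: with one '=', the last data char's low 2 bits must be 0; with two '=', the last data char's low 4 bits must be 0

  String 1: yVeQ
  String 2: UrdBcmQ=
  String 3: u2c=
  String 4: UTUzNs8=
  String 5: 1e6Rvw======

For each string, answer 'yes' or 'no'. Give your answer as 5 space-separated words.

String 1: 'yVeQ' → valid
String 2: 'UrdBcmQ=' → valid
String 3: 'u2c=' → valid
String 4: 'UTUzNs8=' → valid
String 5: '1e6Rvw======' → invalid (6 pad chars (max 2))

Answer: yes yes yes yes no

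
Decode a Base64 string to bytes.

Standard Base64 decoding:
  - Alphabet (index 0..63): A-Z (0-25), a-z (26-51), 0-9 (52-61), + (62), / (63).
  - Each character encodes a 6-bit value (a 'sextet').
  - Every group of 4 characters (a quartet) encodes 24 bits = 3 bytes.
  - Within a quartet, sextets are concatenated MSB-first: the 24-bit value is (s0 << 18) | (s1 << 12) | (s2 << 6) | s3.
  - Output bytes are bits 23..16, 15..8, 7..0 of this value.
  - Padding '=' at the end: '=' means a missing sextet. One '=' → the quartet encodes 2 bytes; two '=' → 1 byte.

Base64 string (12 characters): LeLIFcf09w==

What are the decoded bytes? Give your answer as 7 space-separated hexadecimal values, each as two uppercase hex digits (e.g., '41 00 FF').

Answer: 2D E2 C8 15 C7 F4 F7

Derivation:
After char 0 ('L'=11): chars_in_quartet=1 acc=0xB bytes_emitted=0
After char 1 ('e'=30): chars_in_quartet=2 acc=0x2DE bytes_emitted=0
After char 2 ('L'=11): chars_in_quartet=3 acc=0xB78B bytes_emitted=0
After char 3 ('I'=8): chars_in_quartet=4 acc=0x2DE2C8 -> emit 2D E2 C8, reset; bytes_emitted=3
After char 4 ('F'=5): chars_in_quartet=1 acc=0x5 bytes_emitted=3
After char 5 ('c'=28): chars_in_quartet=2 acc=0x15C bytes_emitted=3
After char 6 ('f'=31): chars_in_quartet=3 acc=0x571F bytes_emitted=3
After char 7 ('0'=52): chars_in_quartet=4 acc=0x15C7F4 -> emit 15 C7 F4, reset; bytes_emitted=6
After char 8 ('9'=61): chars_in_quartet=1 acc=0x3D bytes_emitted=6
After char 9 ('w'=48): chars_in_quartet=2 acc=0xF70 bytes_emitted=6
Padding '==': partial quartet acc=0xF70 -> emit F7; bytes_emitted=7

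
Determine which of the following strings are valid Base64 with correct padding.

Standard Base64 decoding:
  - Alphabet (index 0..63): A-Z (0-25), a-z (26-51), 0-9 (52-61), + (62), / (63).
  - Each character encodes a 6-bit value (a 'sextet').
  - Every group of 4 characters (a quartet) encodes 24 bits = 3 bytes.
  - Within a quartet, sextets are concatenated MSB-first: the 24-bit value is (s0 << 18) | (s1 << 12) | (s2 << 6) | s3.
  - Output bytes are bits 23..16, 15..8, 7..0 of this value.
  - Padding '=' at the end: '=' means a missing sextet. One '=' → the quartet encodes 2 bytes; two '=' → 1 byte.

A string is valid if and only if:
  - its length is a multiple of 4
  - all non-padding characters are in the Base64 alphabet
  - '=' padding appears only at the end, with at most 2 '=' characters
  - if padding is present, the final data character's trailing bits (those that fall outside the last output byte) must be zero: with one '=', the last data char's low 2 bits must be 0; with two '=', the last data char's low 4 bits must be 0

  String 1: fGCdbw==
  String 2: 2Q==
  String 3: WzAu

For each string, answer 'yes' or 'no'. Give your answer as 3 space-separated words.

String 1: 'fGCdbw==' → valid
String 2: '2Q==' → valid
String 3: 'WzAu' → valid

Answer: yes yes yes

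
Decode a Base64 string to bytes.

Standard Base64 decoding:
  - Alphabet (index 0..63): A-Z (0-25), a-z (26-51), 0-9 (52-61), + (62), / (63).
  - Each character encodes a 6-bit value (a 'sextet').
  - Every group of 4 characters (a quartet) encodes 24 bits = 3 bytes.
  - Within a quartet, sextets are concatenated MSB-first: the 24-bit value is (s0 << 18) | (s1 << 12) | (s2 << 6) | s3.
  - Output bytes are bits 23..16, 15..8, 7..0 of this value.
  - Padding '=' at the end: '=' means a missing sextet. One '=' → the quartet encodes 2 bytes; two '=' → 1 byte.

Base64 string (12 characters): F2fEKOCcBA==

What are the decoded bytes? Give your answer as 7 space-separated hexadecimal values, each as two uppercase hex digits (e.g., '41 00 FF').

After char 0 ('F'=5): chars_in_quartet=1 acc=0x5 bytes_emitted=0
After char 1 ('2'=54): chars_in_quartet=2 acc=0x176 bytes_emitted=0
After char 2 ('f'=31): chars_in_quartet=3 acc=0x5D9F bytes_emitted=0
After char 3 ('E'=4): chars_in_quartet=4 acc=0x1767C4 -> emit 17 67 C4, reset; bytes_emitted=3
After char 4 ('K'=10): chars_in_quartet=1 acc=0xA bytes_emitted=3
After char 5 ('O'=14): chars_in_quartet=2 acc=0x28E bytes_emitted=3
After char 6 ('C'=2): chars_in_quartet=3 acc=0xA382 bytes_emitted=3
After char 7 ('c'=28): chars_in_quartet=4 acc=0x28E09C -> emit 28 E0 9C, reset; bytes_emitted=6
After char 8 ('B'=1): chars_in_quartet=1 acc=0x1 bytes_emitted=6
After char 9 ('A'=0): chars_in_quartet=2 acc=0x40 bytes_emitted=6
Padding '==': partial quartet acc=0x40 -> emit 04; bytes_emitted=7

Answer: 17 67 C4 28 E0 9C 04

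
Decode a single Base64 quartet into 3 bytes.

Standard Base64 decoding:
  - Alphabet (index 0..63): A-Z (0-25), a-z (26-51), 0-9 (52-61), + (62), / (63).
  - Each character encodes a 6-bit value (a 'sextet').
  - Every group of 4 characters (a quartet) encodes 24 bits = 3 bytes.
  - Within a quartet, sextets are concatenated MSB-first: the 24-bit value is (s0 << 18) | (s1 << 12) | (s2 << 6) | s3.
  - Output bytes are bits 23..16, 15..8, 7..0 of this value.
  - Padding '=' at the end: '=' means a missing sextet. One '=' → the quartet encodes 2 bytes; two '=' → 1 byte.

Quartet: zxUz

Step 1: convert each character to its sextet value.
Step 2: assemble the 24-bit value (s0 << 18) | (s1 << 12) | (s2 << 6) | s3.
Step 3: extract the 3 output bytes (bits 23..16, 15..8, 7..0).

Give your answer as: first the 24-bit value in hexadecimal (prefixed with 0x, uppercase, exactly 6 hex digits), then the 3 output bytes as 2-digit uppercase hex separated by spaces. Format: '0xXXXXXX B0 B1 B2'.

Answer: 0xCF1533 CF 15 33

Derivation:
Sextets: z=51, x=49, U=20, z=51
24-bit: (51<<18) | (49<<12) | (20<<6) | 51
      = 0xCC0000 | 0x031000 | 0x000500 | 0x000033
      = 0xCF1533
Bytes: (v>>16)&0xFF=CF, (v>>8)&0xFF=15, v&0xFF=33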